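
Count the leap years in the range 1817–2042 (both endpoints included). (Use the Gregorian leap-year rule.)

55

Multiples of 4 in [1817,2042]: 56.
Of those, multiples of 100: 2 (not leap unless ÷400).
Multiples of 400: 1.
Leap years = 56 − 2 + 1 = 55.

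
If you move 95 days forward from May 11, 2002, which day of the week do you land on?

First find the weekday of May 11, 2002. Doomsday rule: the anchor day for the 2000s is Tuesday. For year 02: 2÷12 = 0 r 2, and 2÷4 = 0, so 0+2+0 = 2.
Tuesday + 2 ≡ Thursday — that's 2002's doomsday.
In May the doomsday date is May 9.
May 11 is 2 days after May 9; 2 mod 7 = 2, so Thursday + 2 = Saturday.
95 mod 7 = 4, so 95 days after a Saturday is Saturday + 4 = Wednesday.

Wednesday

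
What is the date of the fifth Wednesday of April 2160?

April 30, 2160

April 1, 2160 is a Tuesday.
The first Wednesday is therefore April 2 (1 days later).
The fifth Wednesday is 2 + 4×7 = April 30.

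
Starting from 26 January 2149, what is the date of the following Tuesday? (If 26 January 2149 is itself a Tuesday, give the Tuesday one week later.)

Jan 26, 2149 is a Sunday.
From Sunday to the next Tuesday is 2 days.
Jan 26, 2149 + 2 = Jan 28, 2149.

January 28, 2149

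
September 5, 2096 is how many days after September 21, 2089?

Sep 21, 2089 → Sep 21, 2090: 365 days.
Sep 21, 2090 → Sep 21, 2091: 365 days.
Sep 21, 2091 → Sep 21, 2092: 366 days (Feb 29, 2092 is in that span).
Sep 21, 2092 → Sep 21, 2093: 365 days.
Sep 21, 2093 → Sep 21, 2094: 365 days.
Sep 21, 2094 → Sep 21, 2095: 365 days.
Sep 21, 2095 → Oct 21, 2095: 30 days (September has 30).
Oct 21, 2095 → Nov 21, 2095: 31 days (October has 31).
Nov 21, 2095 → Dec 21, 2095: 30 days (November has 30).
Dec 21, 2095 → Jan 21, 2096: 31 days (December has 31).
Jan 21, 2096 → Feb 21, 2096: 31 days (January has 31).
Feb 21, 2096 → Mar 21, 2096: 29 days (February has 29).
Mar 21, 2096 → Apr 21, 2096: 31 days (March has 31).
Apr 21, 2096 → May 21, 2096: 30 days (April has 30).
May 21, 2096 → Jun 21, 2096: 31 days (May has 31).
Jun 21, 2096 → Jul 21, 2096: 30 days (June has 30).
Jul 21, 2096 → Aug 21, 2096: 31 days (July has 31).
Aug 21, 2096 → Sep 5, 2096: 15 days.
Total: 2541 days.

2541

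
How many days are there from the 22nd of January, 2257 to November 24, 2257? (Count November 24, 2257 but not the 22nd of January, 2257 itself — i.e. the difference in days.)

Jan 22, 2257 → Feb 22, 2257: 31 days (January has 31).
Feb 22, 2257 → Mar 22, 2257: 28 days (February has 28).
Mar 22, 2257 → Apr 22, 2257: 31 days (March has 31).
Apr 22, 2257 → May 22, 2257: 30 days (April has 30).
May 22, 2257 → Jun 22, 2257: 31 days (May has 31).
Jun 22, 2257 → Jul 22, 2257: 30 days (June has 30).
Jul 22, 2257 → Aug 22, 2257: 31 days (July has 31).
Aug 22, 2257 → Sep 22, 2257: 31 days (August has 31).
Sep 22, 2257 → Oct 22, 2257: 30 days (September has 30).
Oct 22, 2257 → Nov 22, 2257: 31 days (October has 31).
Nov 22, 2257 → Nov 24, 2257: 2 days.
Total: 306 days.

306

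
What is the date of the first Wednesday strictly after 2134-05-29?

May 29, 2134 is a Saturday.
From Saturday to the next Wednesday is 4 days.
May 29, 2134 + 4 = Jun 2, 2134.

June 2, 2134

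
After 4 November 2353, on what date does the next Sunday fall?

Nov 4, 2353 is a Wednesday.
From Wednesday to the next Sunday is 4 days.
Nov 4, 2353 + 4 = Nov 8, 2353.

November 8, 2353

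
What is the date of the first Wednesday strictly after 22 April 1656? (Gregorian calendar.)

April 26, 1656

Apr 22, 1656 is a Saturday.
From Saturday to the next Wednesday is 4 days.
Apr 22, 1656 + 4 = Apr 26, 1656.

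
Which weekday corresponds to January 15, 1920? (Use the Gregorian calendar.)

Thursday

January 1, 1920 is a Thursday.
Jan 1, 1920 → Jan 15, 1920: 14 days.
Total: 14 days.
14 mod 7 = 0, so Thursday + 0 = Thursday.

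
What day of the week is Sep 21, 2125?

Doomsday rule: the anchor day for the 2100s is Sunday. For year 25: 25÷12 = 2 r 1, and 1÷4 = 0, so 2+1+0 = 3.
Sunday + 3 ≡ Wednesday — that's 2125's doomsday.
In September the doomsday date is Sep 5.
Sep 21 is 16 days after Sep 5; 16 mod 7 = 2, so Wednesday + 2 = Friday.

Friday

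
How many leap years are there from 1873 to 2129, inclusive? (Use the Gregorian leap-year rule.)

Multiples of 4 in [1873,2129]: 64.
Of those, multiples of 100: 3 (not leap unless ÷400).
Multiples of 400: 1.
Leap years = 64 − 3 + 1 = 62.

62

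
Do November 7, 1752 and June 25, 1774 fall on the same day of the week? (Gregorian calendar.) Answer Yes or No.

No

From Nov 7, 1752 to Jun 25, 1774 is 7900 days.
7900 mod 7 = 4, so they are different weekdays.
(Nov 7, 1752 is a Tuesday; Jun 25, 1774 is a Saturday.)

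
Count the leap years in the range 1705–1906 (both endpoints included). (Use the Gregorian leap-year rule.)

Multiples of 4 in [1705,1906]: 50.
Of those, multiples of 100: 2 (not leap unless ÷400).
Multiples of 400: 0.
Leap years = 50 − 2 + 0 = 48.

48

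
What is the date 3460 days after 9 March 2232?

August 29, 2241

+365 (one year) → Mar 9, 2233 (3095 left).
+365 (one year) → Mar 9, 2234 (2730 left).
+365 (one year) → Mar 9, 2235 (2365 left).
+366 (one year; includes Feb 29, 2236) → Mar 9, 2236 (1999 left).
+365 (one year) → Mar 9, 2237 (1634 left).
+365 (one year) → Mar 9, 2238 (1269 left).
+365 (one year) → Mar 9, 2239 (904 left).
+366 (one year; includes Feb 29, 2240) → Mar 9, 2240 (538 left).
+365 (one year) → Mar 9, 2241 (173 left).
Mar has 31 days: +23 → Apr 1, 2241 (150 left).
Apr has 30 days: +30 → May 1, 2241 (120 left).
May has 31 days: +31 → Jun 1, 2241 (89 left).
Jun has 30 days: +30 → Jul 1, 2241 (59 left).
Jul has 31 days: +31 → Aug 1, 2241 (28 left).
+28 → Aug 29, 2241.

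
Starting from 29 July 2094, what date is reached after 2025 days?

+365 (one year) → Jul 29, 2095 (1660 left).
+366 (one year; includes Feb 29, 2096) → Jul 29, 2096 (1294 left).
+365 (one year) → Jul 29, 2097 (929 left).
+365 (one year) → Jul 29, 2098 (564 left).
+365 (one year) → Jul 29, 2099 (199 left).
Jul has 31 days: +3 → Aug 1, 2099 (196 left).
Aug has 31 days: +31 → Sep 1, 2099 (165 left).
Sep has 30 days: +30 → Oct 1, 2099 (135 left).
Oct has 31 days: +31 → Nov 1, 2099 (104 left).
Nov has 30 days: +30 → Dec 1, 2099 (74 left).
Dec has 31 days: +31 → Jan 1, 2100 (43 left).
Jan has 31 days: +31 → Feb 1, 2100 (12 left).
+12 → Feb 13, 2100.

February 13, 2100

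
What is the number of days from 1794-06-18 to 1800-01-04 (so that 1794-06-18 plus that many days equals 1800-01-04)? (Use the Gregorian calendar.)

2026

Jun 18, 1794 → Jun 18, 1795: 365 days.
Jun 18, 1795 → Jun 18, 1796: 366 days (Feb 29, 1796 is in that span).
Jun 18, 1796 → Jun 18, 1797: 365 days.
Jun 18, 1797 → Jun 18, 1798: 365 days.
Jun 18, 1798 → Jun 18, 1799: 365 days.
Jun 18, 1799 → Jul 18, 1799: 30 days (June has 30).
Jul 18, 1799 → Aug 18, 1799: 31 days (July has 31).
Aug 18, 1799 → Sep 18, 1799: 31 days (August has 31).
Sep 18, 1799 → Oct 18, 1799: 30 days (September has 30).
Oct 18, 1799 → Nov 18, 1799: 31 days (October has 31).
Nov 18, 1799 → Dec 18, 1799: 30 days (November has 30).
Dec 18, 1799 → Jan 4, 1800: 17 days.
Total: 2026 days.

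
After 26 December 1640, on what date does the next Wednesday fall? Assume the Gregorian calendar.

Dec 26, 1640 is a Wednesday.
From Wednesday to the next Wednesday is 7 days.
Dec 26, 1640 + 7 = Jan 2, 1641.

January 2, 1641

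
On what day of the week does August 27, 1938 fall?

Saturday

Doomsday rule: the anchor day for the 1900s is Wednesday. For year 38: 38÷12 = 3 r 2, and 2÷4 = 0, so 3+2+0 = 5.
Wednesday + 5 ≡ Monday — that's 1938's doomsday.
In August the doomsday date is Aug 8.
Aug 27 is 19 days after Aug 8; 19 mod 7 = 5, so Monday + 5 = Saturday.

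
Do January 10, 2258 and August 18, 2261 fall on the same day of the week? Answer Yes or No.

From Jan 10, 2258 to Aug 18, 2261 is 1316 days.
1316 mod 7 = 0, so they are the same weekday.
(Jan 10, 2258 is a Sunday; Aug 18, 2261 is a Sunday.)

Yes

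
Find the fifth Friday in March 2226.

March 31, 2226

March 1, 2226 is a Wednesday.
The first Friday is therefore March 3 (2 days later).
The fifth Friday is 3 + 4×7 = March 31.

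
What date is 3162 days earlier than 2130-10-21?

February 23, 2122

−365 (one year) → Oct 21, 2129 (2797 left).
−365 (one year) → Oct 21, 2128 (2432 left).
−366 (one year; includes Feb 29, 2128) → Oct 21, 2127 (2066 left).
−365 (one year) → Oct 21, 2126 (1701 left).
−365 (one year) → Oct 21, 2125 (1336 left).
−365 (one year) → Oct 21, 2124 (971 left).
−366 (one year; includes Feb 29, 2124) → Oct 21, 2123 (605 left).
−365 (one year) → Oct 21, 2122 (240 left).
−21 → Sep 30, 2122 (end of Sep, 30 days; 219 left).
−30 → Aug 31, 2122 (end of Aug, 31 days; 189 left).
−31 → Jul 31, 2122 (end of Jul, 31 days; 158 left).
−31 → Jun 30, 2122 (end of Jun, 30 days; 127 left).
−30 → May 31, 2122 (end of May, 31 days; 97 left).
−31 → Apr 30, 2122 (end of Apr, 30 days; 66 left).
−30 → Mar 31, 2122 (end of Mar, 31 days; 36 left).
−31 → Feb 28, 2122 (end of Feb, 28 days; 5 left).
−5 → Feb 23, 2122.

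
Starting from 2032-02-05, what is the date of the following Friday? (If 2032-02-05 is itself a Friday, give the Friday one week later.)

February 6, 2032

Feb 5, 2032 is a Thursday.
From Thursday to the next Friday is 1 day.
Feb 5, 2032 + 1 = Feb 6, 2032.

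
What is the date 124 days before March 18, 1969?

−18 → Feb 28, 1969 (end of Feb, 28 days; 106 left).
−28 → Jan 31, 1969 (end of Jan, 31 days; 78 left).
−31 → Dec 31, 1968 (end of Dec, 31 days; 47 left).
−31 → Nov 30, 1968 (end of Nov, 30 days; 16 left).
−16 → Nov 14, 1968.

November 14, 1968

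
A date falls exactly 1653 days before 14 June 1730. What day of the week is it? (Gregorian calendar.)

Tuesday

Jun 14, 1730 is a Wednesday.
1653 mod 7 = 1, so 1653 days before a Wednesday is Wednesday − 1 = Tuesday.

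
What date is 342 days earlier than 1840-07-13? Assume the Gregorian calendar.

August 6, 1839

−13 → Jun 30, 1840 (end of Jun, 30 days; 329 left).
−30 → May 31, 1840 (end of May, 31 days; 299 left).
−31 → Apr 30, 1840 (end of Apr, 30 days; 268 left).
−30 → Mar 31, 1840 (end of Mar, 31 days; 238 left).
−31 → Feb 29, 1840 (end of Feb, 29 days; 207 left).
−29 → Jan 31, 1840 (end of Jan, 31 days; 178 left).
−31 → Dec 31, 1839 (end of Dec, 31 days; 147 left).
−31 → Nov 30, 1839 (end of Nov, 30 days; 116 left).
−30 → Oct 31, 1839 (end of Oct, 31 days; 86 left).
−31 → Sep 30, 1839 (end of Sep, 30 days; 55 left).
−30 → Aug 31, 1839 (end of Aug, 31 days; 25 left).
−25 → Aug 6, 1839.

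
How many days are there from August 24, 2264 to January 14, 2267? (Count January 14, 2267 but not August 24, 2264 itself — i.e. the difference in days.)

873

Aug 24, 2264 → Aug 24, 2265: 365 days.
Aug 24, 2265 → Aug 24, 2266: 365 days.
Aug 24, 2266 → Sep 24, 2266: 31 days (August has 31).
Sep 24, 2266 → Oct 24, 2266: 30 days (September has 30).
Oct 24, 2266 → Nov 24, 2266: 31 days (October has 31).
Nov 24, 2266 → Dec 24, 2266: 30 days (November has 30).
Dec 24, 2266 → Jan 14, 2267: 21 days.
Total: 873 days.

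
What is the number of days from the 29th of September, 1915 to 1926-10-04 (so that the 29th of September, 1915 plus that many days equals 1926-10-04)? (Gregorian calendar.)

4023

Sep 29, 1915 → Sep 29, 1916: 366 days (Feb 29, 1916 is in that span).
Sep 29, 1916 → Sep 29, 1917: 365 days.
Sep 29, 1917 → Sep 29, 1918: 365 days.
Sep 29, 1918 → Sep 29, 1919: 365 days.
Sep 29, 1919 → Sep 29, 1920: 366 days (Feb 29, 1920 is in that span).
Sep 29, 1920 → Sep 29, 1921: 365 days.
Sep 29, 1921 → Sep 29, 1922: 365 days.
Sep 29, 1922 → Sep 29, 1923: 365 days.
Sep 29, 1923 → Sep 29, 1924: 366 days (Feb 29, 1924 is in that span).
Sep 29, 1924 → Sep 29, 1925: 365 days.
Sep 29, 1925 → Oct 29, 1925: 30 days (September has 30).
Oct 29, 1925 → Nov 29, 1925: 31 days (October has 31).
Nov 29, 1925 → Dec 29, 1925: 30 days (November has 30).
Dec 29, 1925 → Jan 29, 1926: 31 days (December has 31).
Jan 29, 1926 → Feb 28, 1926: 30 days (January has 31).
Feb 28, 1926 → Mar 28, 1926: 28 days (February has 28).
Mar 28, 1926 → Apr 28, 1926: 31 days (March has 31).
Apr 28, 1926 → May 28, 1926: 30 days (April has 30).
May 28, 1926 → Jun 28, 1926: 31 days (May has 31).
Jun 28, 1926 → Jul 28, 1926: 30 days (June has 30).
Jul 28, 1926 → Aug 28, 1926: 31 days (July has 31).
Aug 28, 1926 → Sep 28, 1926: 31 days (August has 31).
Sep 28, 1926 → Oct 4, 1926: 6 days.
Total: 4023 days.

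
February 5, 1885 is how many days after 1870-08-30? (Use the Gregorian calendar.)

Aug 30, 1870 → Aug 30, 1871: 365 days.
Aug 30, 1871 → Aug 30, 1872: 366 days (Feb 29, 1872 is in that span).
Aug 30, 1872 → Aug 30, 1873: 365 days.
Aug 30, 1873 → Aug 30, 1874: 365 days.
Aug 30, 1874 → Aug 30, 1875: 365 days.
Aug 30, 1875 → Aug 30, 1876: 366 days (Feb 29, 1876 is in that span).
Aug 30, 1876 → Aug 30, 1877: 365 days.
Aug 30, 1877 → Aug 30, 1878: 365 days.
Aug 30, 1878 → Aug 30, 1879: 365 days.
Aug 30, 1879 → Aug 30, 1880: 366 days (Feb 29, 1880 is in that span).
Aug 30, 1880 → Aug 30, 1881: 365 days.
Aug 30, 1881 → Aug 30, 1882: 365 days.
Aug 30, 1882 → Aug 30, 1883: 365 days.
Aug 30, 1883 → Aug 30, 1884: 366 days (Feb 29, 1884 is in that span).
Aug 30, 1884 → Sep 30, 1884: 31 days (August has 31).
Sep 30, 1884 → Oct 30, 1884: 30 days (September has 30).
Oct 30, 1884 → Nov 30, 1884: 31 days (October has 31).
Nov 30, 1884 → Dec 30, 1884: 30 days (November has 30).
Dec 30, 1884 → Jan 30, 1885: 31 days (December has 31).
Jan 30, 1885 → Feb 5, 1885: 6 days.
Total: 5273 days.

5273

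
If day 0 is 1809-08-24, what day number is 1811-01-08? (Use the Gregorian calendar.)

Aug 24, 1809 → Aug 24, 1810: 365 days.
Aug 24, 1810 → Sep 24, 1810: 31 days (August has 31).
Sep 24, 1810 → Oct 24, 1810: 30 days (September has 30).
Oct 24, 1810 → Nov 24, 1810: 31 days (October has 31).
Nov 24, 1810 → Dec 24, 1810: 30 days (November has 30).
Dec 24, 1810 → Jan 8, 1811: 15 days.
Total: 502 days.

502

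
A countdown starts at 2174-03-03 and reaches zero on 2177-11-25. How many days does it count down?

1363

Mar 3, 2174 → Mar 3, 2175: 365 days.
Mar 3, 2175 → Mar 3, 2176: 366 days (Feb 29, 2176 is in that span).
Mar 3, 2176 → Mar 3, 2177: 365 days.
Mar 3, 2177 → Apr 3, 2177: 31 days (March has 31).
Apr 3, 2177 → May 3, 2177: 30 days (April has 30).
May 3, 2177 → Jun 3, 2177: 31 days (May has 31).
Jun 3, 2177 → Jul 3, 2177: 30 days (June has 30).
Jul 3, 2177 → Aug 3, 2177: 31 days (July has 31).
Aug 3, 2177 → Sep 3, 2177: 31 days (August has 31).
Sep 3, 2177 → Oct 3, 2177: 30 days (September has 30).
Oct 3, 2177 → Nov 3, 2177: 31 days (October has 31).
Nov 3, 2177 → Nov 25, 2177: 22 days.
Total: 1363 days.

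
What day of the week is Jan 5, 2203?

Wednesday

Doomsday rule: the anchor day for the 2200s is Friday. For year 03: 3÷12 = 0 r 3, and 3÷4 = 0, so 0+3+0 = 3.
Friday + 3 ≡ Monday — that's 2203's doomsday.
In January the doomsday date is Jan 3 (2203 is not a leap year).
Jan 5 is 2 days after Jan 3; 2 mod 7 = 2, so Monday + 2 = Wednesday.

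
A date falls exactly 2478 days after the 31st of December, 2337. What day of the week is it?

Friday

Dec 31, 2337 is a Friday.
2478 mod 7 = 0, so 2478 days after a Friday is Friday + 0 = Friday.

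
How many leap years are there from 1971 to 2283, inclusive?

76

Multiples of 4 in [1971,2283]: 78.
Of those, multiples of 100: 3 (not leap unless ÷400).
Multiples of 400: 1.
Leap years = 78 − 3 + 1 = 76.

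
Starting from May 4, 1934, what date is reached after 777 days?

+365 (one year) → May 4, 1935 (412 left).
+366 (one year; includes Feb 29, 1936) → May 4, 1936 (46 left).
May has 31 days: +28 → Jun 1, 1936 (18 left).
+18 → Jun 19, 1936.

June 19, 1936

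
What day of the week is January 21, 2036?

Monday

Doomsday rule: the anchor day for the 2000s is Tuesday. For year 36: 36÷12 = 3 r 0, and 0÷4 = 0, so 3+0+0 = 3.
Tuesday + 3 ≡ Friday — that's 2036's doomsday.
In January the doomsday date is Jan 4 (2036 is a leap year (divisible by 4)).
Jan 21 is 17 days after Jan 4; 17 mod 7 = 3, so Friday + 3 = Monday.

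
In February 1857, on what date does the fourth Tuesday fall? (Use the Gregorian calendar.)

February 1, 1857 is a Sunday.
The first Tuesday is therefore February 3 (2 days later).
The fourth Tuesday is 3 + 3×7 = February 24.

February 24, 1857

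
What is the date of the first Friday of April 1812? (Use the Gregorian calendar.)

April 3, 1812

April 1, 1812 is a Wednesday.
The first Friday is therefore April 3 (2 days later).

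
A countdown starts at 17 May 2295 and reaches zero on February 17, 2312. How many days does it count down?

May 17, 2295 → May 17, 2296: 366 days (Feb 29, 2296 is in that span).
May 17, 2296 → May 17, 2297: 365 days.
May 17, 2297 → May 17, 2298: 365 days.
May 17, 2298 → May 17, 2299: 365 days.
May 17, 2299 → May 17, 2300: 365 days.
May 17, 2300 → May 17, 2301: 365 days.
May 17, 2301 → May 17, 2302: 365 days.
May 17, 2302 → May 17, 2303: 365 days.
May 17, 2303 → May 17, 2304: 366 days (Feb 29, 2304 is in that span).
May 17, 2304 → May 17, 2305: 365 days.
May 17, 2305 → May 17, 2306: 365 days.
May 17, 2306 → May 17, 2307: 365 days.
May 17, 2307 → May 17, 2308: 366 days (Feb 29, 2308 is in that span).
May 17, 2308 → May 17, 2309: 365 days.
May 17, 2309 → May 17, 2310: 365 days.
May 17, 2310 → May 17, 2311: 365 days.
May 17, 2311 → Jun 17, 2311: 31 days (May has 31).
Jun 17, 2311 → Jul 17, 2311: 30 days (June has 30).
Jul 17, 2311 → Aug 17, 2311: 31 days (July has 31).
Aug 17, 2311 → Sep 17, 2311: 31 days (August has 31).
Sep 17, 2311 → Oct 17, 2311: 30 days (September has 30).
Oct 17, 2311 → Nov 17, 2311: 31 days (October has 31).
Nov 17, 2311 → Dec 17, 2311: 30 days (November has 30).
Dec 17, 2311 → Jan 17, 2312: 31 days (December has 31).
Jan 17, 2312 → Feb 17, 2312: 31 days.
Total: 6119 days.

6119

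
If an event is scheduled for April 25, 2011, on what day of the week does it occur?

Monday

January 1, 2011 is a Saturday.
Jan 1, 2011 → Feb 1, 2011: 31 days (January has 31).
Feb 1, 2011 → Mar 1, 2011: 28 days (February has 28).
Mar 1, 2011 → Apr 1, 2011: 31 days (March has 31).
Apr 1, 2011 → Apr 25, 2011: 24 days.
Total: 114 days.
114 mod 7 = 2, so Saturday + 2 = Monday.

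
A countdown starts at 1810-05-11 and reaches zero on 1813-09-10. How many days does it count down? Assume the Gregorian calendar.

1218

May 11, 1810 → May 11, 1811: 365 days.
May 11, 1811 → May 11, 1812: 366 days (Feb 29, 1812 is in that span).
May 11, 1812 → May 11, 1813: 365 days.
May 11, 1813 → Jun 11, 1813: 31 days (May has 31).
Jun 11, 1813 → Jul 11, 1813: 30 days (June has 30).
Jul 11, 1813 → Aug 11, 1813: 31 days (July has 31).
Aug 11, 1813 → Sep 10, 1813: 30 days.
Total: 1218 days.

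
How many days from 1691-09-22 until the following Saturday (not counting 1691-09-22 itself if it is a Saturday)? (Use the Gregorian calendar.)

Sep 22, 1691 is a Saturday.
From Saturday to the next Saturday is 7 days.

7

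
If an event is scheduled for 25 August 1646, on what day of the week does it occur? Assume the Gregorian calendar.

Saturday

Doomsday rule: the anchor day for the 1600s is Tuesday. For year 46: 46÷12 = 3 r 10, and 10÷4 = 2, so 3+10+2 = 15.
Tuesday + 15 ≡ Wednesday — that's 1646's doomsday.
In August the doomsday date is Aug 8.
Aug 25 is 17 days after Aug 8; 17 mod 7 = 3, so Wednesday + 3 = Saturday.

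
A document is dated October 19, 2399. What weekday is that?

Tuesday

Doomsday rule: the anchor day for the 2300s is Wednesday. For year 99: 99÷12 = 8 r 3, and 3÷4 = 0, so 8+3+0 = 11.
Wednesday + 11 ≡ Sunday — that's 2399's doomsday.
In October the doomsday date is Oct 10.
Oct 19 is 9 days after Oct 10; 9 mod 7 = 2, so Sunday + 2 = Tuesday.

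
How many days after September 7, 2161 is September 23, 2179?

6590

Sep 7, 2161 → Sep 7, 2162: 365 days.
Sep 7, 2162 → Sep 7, 2163: 365 days.
Sep 7, 2163 → Sep 7, 2164: 366 days (Feb 29, 2164 is in that span).
Sep 7, 2164 → Sep 7, 2165: 365 days.
Sep 7, 2165 → Sep 7, 2166: 365 days.
Sep 7, 2166 → Sep 7, 2167: 365 days.
Sep 7, 2167 → Sep 7, 2168: 366 days (Feb 29, 2168 is in that span).
Sep 7, 2168 → Sep 7, 2169: 365 days.
Sep 7, 2169 → Sep 7, 2170: 365 days.
Sep 7, 2170 → Sep 7, 2171: 365 days.
Sep 7, 2171 → Sep 7, 2172: 366 days (Feb 29, 2172 is in that span).
Sep 7, 2172 → Sep 7, 2173: 365 days.
Sep 7, 2173 → Sep 7, 2174: 365 days.
Sep 7, 2174 → Sep 7, 2175: 365 days.
Sep 7, 2175 → Sep 7, 2176: 366 days (Feb 29, 2176 is in that span).
Sep 7, 2176 → Sep 7, 2177: 365 days.
Sep 7, 2177 → Sep 7, 2178: 365 days.
Sep 7, 2178 → Oct 7, 2178: 30 days (September has 30).
Oct 7, 2178 → Nov 7, 2178: 31 days (October has 31).
Nov 7, 2178 → Dec 7, 2178: 30 days (November has 30).
Dec 7, 2178 → Jan 7, 2179: 31 days (December has 31).
Jan 7, 2179 → Feb 7, 2179: 31 days (January has 31).
Feb 7, 2179 → Mar 7, 2179: 28 days (February has 28).
Mar 7, 2179 → Apr 7, 2179: 31 days (March has 31).
Apr 7, 2179 → May 7, 2179: 30 days (April has 30).
May 7, 2179 → Jun 7, 2179: 31 days (May has 31).
Jun 7, 2179 → Jul 7, 2179: 30 days (June has 30).
Jul 7, 2179 → Aug 7, 2179: 31 days (July has 31).
Aug 7, 2179 → Sep 7, 2179: 31 days (August has 31).
Sep 7, 2179 → Sep 23, 2179: 16 days.
Total: 6590 days.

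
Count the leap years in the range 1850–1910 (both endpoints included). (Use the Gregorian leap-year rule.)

14

Multiples of 4 in [1850,1910]: 15.
Of those, multiples of 100: 1 (not leap unless ÷400).
Multiples of 400: 0.
Leap years = 15 − 1 + 0 = 14.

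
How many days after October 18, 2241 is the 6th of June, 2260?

6806

Oct 18, 2241 → Oct 18, 2242: 365 days.
Oct 18, 2242 → Oct 18, 2243: 365 days.
Oct 18, 2243 → Oct 18, 2244: 366 days (Feb 29, 2244 is in that span).
Oct 18, 2244 → Oct 18, 2245: 365 days.
Oct 18, 2245 → Oct 18, 2246: 365 days.
Oct 18, 2246 → Oct 18, 2247: 365 days.
Oct 18, 2247 → Oct 18, 2248: 366 days (Feb 29, 2248 is in that span).
Oct 18, 2248 → Oct 18, 2249: 365 days.
Oct 18, 2249 → Oct 18, 2250: 365 days.
Oct 18, 2250 → Oct 18, 2251: 365 days.
Oct 18, 2251 → Oct 18, 2252: 366 days (Feb 29, 2252 is in that span).
Oct 18, 2252 → Oct 18, 2253: 365 days.
Oct 18, 2253 → Oct 18, 2254: 365 days.
Oct 18, 2254 → Oct 18, 2255: 365 days.
Oct 18, 2255 → Oct 18, 2256: 366 days (Feb 29, 2256 is in that span).
Oct 18, 2256 → Oct 18, 2257: 365 days.
Oct 18, 2257 → Oct 18, 2258: 365 days.
Oct 18, 2258 → Oct 18, 2259: 365 days.
Oct 18, 2259 → Nov 18, 2259: 31 days (October has 31).
Nov 18, 2259 → Dec 18, 2259: 30 days (November has 30).
Dec 18, 2259 → Jan 18, 2260: 31 days (December has 31).
Jan 18, 2260 → Feb 18, 2260: 31 days (January has 31).
Feb 18, 2260 → Mar 18, 2260: 29 days (February has 29).
Mar 18, 2260 → Apr 18, 2260: 31 days (March has 31).
Apr 18, 2260 → May 18, 2260: 30 days (April has 30).
May 18, 2260 → Jun 6, 2260: 19 days.
Total: 6806 days.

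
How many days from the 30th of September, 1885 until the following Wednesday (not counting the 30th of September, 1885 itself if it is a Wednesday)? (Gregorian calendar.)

7

Sep 30, 1885 is a Wednesday.
From Wednesday to the next Wednesday is 7 days.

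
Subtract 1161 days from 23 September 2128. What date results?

July 20, 2125

−366 (one year; includes Feb 29, 2128) → Sep 23, 2127 (795 left).
−365 (one year) → Sep 23, 2126 (430 left).
−365 (one year) → Sep 23, 2125 (65 left).
−23 → Aug 31, 2125 (end of Aug, 31 days; 42 left).
−31 → Jul 31, 2125 (end of Jul, 31 days; 11 left).
−11 → Jul 20, 2125.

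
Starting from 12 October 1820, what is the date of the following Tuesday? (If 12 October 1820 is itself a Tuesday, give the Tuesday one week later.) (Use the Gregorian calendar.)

Oct 12, 1820 is a Thursday.
From Thursday to the next Tuesday is 5 days.
Oct 12, 1820 + 5 = Oct 17, 1820.

October 17, 1820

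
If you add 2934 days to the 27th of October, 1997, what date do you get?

November 8, 2005

+365 (one year) → Oct 27, 1998 (2569 left).
+365 (one year) → Oct 27, 1999 (2204 left).
+366 (one year; includes Feb 29, 2000) → Oct 27, 2000 (1838 left).
+365 (one year) → Oct 27, 2001 (1473 left).
+365 (one year) → Oct 27, 2002 (1108 left).
+365 (one year) → Oct 27, 2003 (743 left).
+366 (one year; includes Feb 29, 2004) → Oct 27, 2004 (377 left).
Oct has 31 days: +5 → Nov 1, 2004 (372 left).
Nov has 30 days: +30 → Dec 1, 2004 (342 left).
Dec has 31 days: +31 → Jan 1, 2005 (311 left).
Jan has 31 days: +31 → Feb 1, 2005 (280 left).
Feb has 28 days: +28 → Mar 1, 2005 (252 left).
Mar has 31 days: +31 → Apr 1, 2005 (221 left).
Apr has 30 days: +30 → May 1, 2005 (191 left).
May has 31 days: +31 → Jun 1, 2005 (160 left).
Jun has 30 days: +30 → Jul 1, 2005 (130 left).
Jul has 31 days: +31 → Aug 1, 2005 (99 left).
Aug has 31 days: +31 → Sep 1, 2005 (68 left).
Sep has 30 days: +30 → Oct 1, 2005 (38 left).
Oct has 31 days: +31 → Nov 1, 2005 (7 left).
+7 → Nov 8, 2005.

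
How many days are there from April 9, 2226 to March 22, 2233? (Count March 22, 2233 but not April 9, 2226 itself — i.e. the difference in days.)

2539

Apr 9, 2226 → Apr 9, 2227: 365 days.
Apr 9, 2227 → Apr 9, 2228: 366 days (Feb 29, 2228 is in that span).
Apr 9, 2228 → Apr 9, 2229: 365 days.
Apr 9, 2229 → Apr 9, 2230: 365 days.
Apr 9, 2230 → Apr 9, 2231: 365 days.
Apr 9, 2231 → Apr 9, 2232: 366 days (Feb 29, 2232 is in that span).
Apr 9, 2232 → May 9, 2232: 30 days (April has 30).
May 9, 2232 → Jun 9, 2232: 31 days (May has 31).
Jun 9, 2232 → Jul 9, 2232: 30 days (June has 30).
Jul 9, 2232 → Aug 9, 2232: 31 days (July has 31).
Aug 9, 2232 → Sep 9, 2232: 31 days (August has 31).
Sep 9, 2232 → Oct 9, 2232: 30 days (September has 30).
Oct 9, 2232 → Nov 9, 2232: 31 days (October has 31).
Nov 9, 2232 → Dec 9, 2232: 30 days (November has 30).
Dec 9, 2232 → Jan 9, 2233: 31 days (December has 31).
Jan 9, 2233 → Feb 9, 2233: 31 days (January has 31).
Feb 9, 2233 → Mar 9, 2233: 28 days (February has 28).
Mar 9, 2233 → Mar 22, 2233: 13 days.
Total: 2539 days.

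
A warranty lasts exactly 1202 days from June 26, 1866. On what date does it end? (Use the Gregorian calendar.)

October 10, 1869

+365 (one year) → Jun 26, 1867 (837 left).
+366 (one year; includes Feb 29, 1868) → Jun 26, 1868 (471 left).
+365 (one year) → Jun 26, 1869 (106 left).
Jun has 30 days: +5 → Jul 1, 1869 (101 left).
Jul has 31 days: +31 → Aug 1, 1869 (70 left).
Aug has 31 days: +31 → Sep 1, 1869 (39 left).
Sep has 30 days: +30 → Oct 1, 1869 (9 left).
+9 → Oct 10, 1869.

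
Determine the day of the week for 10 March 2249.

Saturday

Doomsday rule: the anchor day for the 2200s is Friday. For year 49: 49÷12 = 4 r 1, and 1÷4 = 0, so 4+1+0 = 5.
Friday + 5 ≡ Wednesday — that's 2249's doomsday.
In March the doomsday date is Mar 14.
Mar 10 is 4 days before Mar 14; 4 mod 7 = 4, so Wednesday − 4 = Saturday.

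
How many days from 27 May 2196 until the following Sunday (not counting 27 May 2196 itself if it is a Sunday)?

2

May 27, 2196 is a Friday.
From Friday to the next Sunday is 2 days.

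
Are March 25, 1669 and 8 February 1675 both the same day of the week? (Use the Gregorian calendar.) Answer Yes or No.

From Mar 25, 1669 to Feb 8, 1675 is 2146 days.
2146 mod 7 = 4, so they are different weekdays.
(Mar 25, 1669 is a Monday; Feb 8, 1675 is a Friday.)

No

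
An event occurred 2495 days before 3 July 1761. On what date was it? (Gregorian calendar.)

September 3, 1754

−365 (one year) → Jul 3, 1760 (2130 left).
−366 (one year; includes Feb 29, 1760) → Jul 3, 1759 (1764 left).
−365 (one year) → Jul 3, 1758 (1399 left).
−365 (one year) → Jul 3, 1757 (1034 left).
−365 (one year) → Jul 3, 1756 (669 left).
−366 (one year; includes Feb 29, 1756) → Jul 3, 1755 (303 left).
−3 → Jun 30, 1755 (end of Jun, 30 days; 300 left).
−30 → May 31, 1755 (end of May, 31 days; 270 left).
−31 → Apr 30, 1755 (end of Apr, 30 days; 239 left).
−30 → Mar 31, 1755 (end of Mar, 31 days; 209 left).
−31 → Feb 28, 1755 (end of Feb, 28 days; 178 left).
−28 → Jan 31, 1755 (end of Jan, 31 days; 150 left).
−31 → Dec 31, 1754 (end of Dec, 31 days; 119 left).
−31 → Nov 30, 1754 (end of Nov, 30 days; 88 left).
−30 → Oct 31, 1754 (end of Oct, 31 days; 58 left).
−31 → Sep 30, 1754 (end of Sep, 30 days; 27 left).
−27 → Sep 3, 1754.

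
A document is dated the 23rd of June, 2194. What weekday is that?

Monday

Doomsday rule: the anchor day for the 2100s is Sunday. For year 94: 94÷12 = 7 r 10, and 10÷4 = 2, so 7+10+2 = 19.
Sunday + 19 ≡ Friday — that's 2194's doomsday.
In June the doomsday date is Jun 6.
Jun 23 is 17 days after Jun 6; 17 mod 7 = 3, so Friday + 3 = Monday.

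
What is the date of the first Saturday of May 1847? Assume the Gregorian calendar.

May 1, 1847

May 1, 1847 is a Saturday.
The first Saturday is therefore May 1 (same day).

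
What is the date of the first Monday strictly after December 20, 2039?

Dec 20, 2039 is a Tuesday.
From Tuesday to the next Monday is 6 days.
Dec 20, 2039 + 6 = Dec 26, 2039.

December 26, 2039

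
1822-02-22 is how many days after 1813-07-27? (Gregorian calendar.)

Jul 27, 1813 → Jul 27, 1814: 365 days.
Jul 27, 1814 → Jul 27, 1815: 365 days.
Jul 27, 1815 → Jul 27, 1816: 366 days (Feb 29, 1816 is in that span).
Jul 27, 1816 → Jul 27, 1817: 365 days.
Jul 27, 1817 → Jul 27, 1818: 365 days.
Jul 27, 1818 → Jul 27, 1819: 365 days.
Jul 27, 1819 → Jul 27, 1820: 366 days (Feb 29, 1820 is in that span).
Jul 27, 1820 → Jul 27, 1821: 365 days.
Jul 27, 1821 → Aug 27, 1821: 31 days (July has 31).
Aug 27, 1821 → Sep 27, 1821: 31 days (August has 31).
Sep 27, 1821 → Oct 27, 1821: 30 days (September has 30).
Oct 27, 1821 → Nov 27, 1821: 31 days (October has 31).
Nov 27, 1821 → Dec 27, 1821: 30 days (November has 30).
Dec 27, 1821 → Jan 27, 1822: 31 days (December has 31).
Jan 27, 1822 → Feb 22, 1822: 26 days.
Total: 3132 days.

3132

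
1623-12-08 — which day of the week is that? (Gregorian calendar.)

Friday

Doomsday rule: the anchor day for the 1600s is Tuesday. For year 23: 23÷12 = 1 r 11, and 11÷4 = 2, so 1+11+2 = 14.
Tuesday + 14 ≡ Tuesday — that's 1623's doomsday.
In December the doomsday date is Dec 12.
Dec 8 is 4 days before Dec 12; 4 mod 7 = 4, so Tuesday − 4 = Friday.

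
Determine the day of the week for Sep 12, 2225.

Monday

Doomsday rule: the anchor day for the 2200s is Friday. For year 25: 25÷12 = 2 r 1, and 1÷4 = 0, so 2+1+0 = 3.
Friday + 3 ≡ Monday — that's 2225's doomsday.
In September the doomsday date is Sep 5.
Sep 12 is 7 days after Sep 5; 7 mod 7 = 0, so Monday + 0 = Monday.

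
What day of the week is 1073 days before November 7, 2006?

Sunday

First find the weekday of Nov 7, 2006. Doomsday rule: the anchor day for the 2000s is Tuesday. For year 06: 6÷12 = 0 r 6, and 6÷4 = 1, so 0+6+1 = 7.
Tuesday + 7 ≡ Tuesday — that's 2006's doomsday.
In November the doomsday date is Nov 7.
Nov 7 is the doomsday itself: Tuesday.
1073 mod 7 = 2, so 1073 days before a Tuesday is Tuesday − 2 = Sunday.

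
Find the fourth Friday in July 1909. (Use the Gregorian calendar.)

July 1, 1909 is a Thursday.
The first Friday is therefore July 2 (1 days later).
The fourth Friday is 2 + 3×7 = July 23.

July 23, 1909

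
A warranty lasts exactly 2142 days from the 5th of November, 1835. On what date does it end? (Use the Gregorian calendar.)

+366 (one year; includes Feb 29, 1836) → Nov 5, 1836 (1776 left).
+365 (one year) → Nov 5, 1837 (1411 left).
+365 (one year) → Nov 5, 1838 (1046 left).
+365 (one year) → Nov 5, 1839 (681 left).
+366 (one year; includes Feb 29, 1840) → Nov 5, 1840 (315 left).
Nov has 30 days: +26 → Dec 1, 1840 (289 left).
Dec has 31 days: +31 → Jan 1, 1841 (258 left).
Jan has 31 days: +31 → Feb 1, 1841 (227 left).
Feb has 28 days: +28 → Mar 1, 1841 (199 left).
Mar has 31 days: +31 → Apr 1, 1841 (168 left).
Apr has 30 days: +30 → May 1, 1841 (138 left).
May has 31 days: +31 → Jun 1, 1841 (107 left).
Jun has 30 days: +30 → Jul 1, 1841 (77 left).
Jul has 31 days: +31 → Aug 1, 1841 (46 left).
Aug has 31 days: +31 → Sep 1, 1841 (15 left).
+15 → Sep 16, 1841.

September 16, 1841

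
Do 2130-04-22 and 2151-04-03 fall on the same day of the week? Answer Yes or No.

From Apr 22, 2130 to Apr 3, 2151 is 7651 days.
7651 mod 7 = 0, so they are the same weekday.
(Apr 22, 2130 is a Saturday; Apr 3, 2151 is a Saturday.)

Yes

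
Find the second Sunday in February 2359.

February 8, 2359

February 1, 2359 is a Sunday.
The first Sunday is therefore February 1 (same day).
The second Sunday is 1 + 1×7 = February 8.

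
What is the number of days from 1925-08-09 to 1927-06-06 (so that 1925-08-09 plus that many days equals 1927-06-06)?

Aug 9, 1925 → Aug 9, 1926: 365 days.
Aug 9, 1926 → Sep 9, 1926: 31 days (August has 31).
Sep 9, 1926 → Oct 9, 1926: 30 days (September has 30).
Oct 9, 1926 → Nov 9, 1926: 31 days (October has 31).
Nov 9, 1926 → Dec 9, 1926: 30 days (November has 30).
Dec 9, 1926 → Jan 9, 1927: 31 days (December has 31).
Jan 9, 1927 → Feb 9, 1927: 31 days (January has 31).
Feb 9, 1927 → Mar 9, 1927: 28 days (February has 28).
Mar 9, 1927 → Apr 9, 1927: 31 days (March has 31).
Apr 9, 1927 → May 9, 1927: 30 days (April has 30).
May 9, 1927 → Jun 6, 1927: 28 days.
Total: 666 days.

666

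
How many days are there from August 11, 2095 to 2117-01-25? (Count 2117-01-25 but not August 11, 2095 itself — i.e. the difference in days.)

Aug 11, 2095 → Aug 11, 2096: 366 days (Feb 29, 2096 is in that span).
Aug 11, 2096 → Aug 11, 2097: 365 days.
Aug 11, 2097 → Aug 11, 2098: 365 days.
Aug 11, 2098 → Aug 11, 2099: 365 days.
Aug 11, 2099 → Aug 11, 2100: 365 days.
Aug 11, 2100 → Aug 11, 2101: 365 days.
Aug 11, 2101 → Aug 11, 2102: 365 days.
Aug 11, 2102 → Aug 11, 2103: 365 days.
Aug 11, 2103 → Aug 11, 2104: 366 days (Feb 29, 2104 is in that span).
Aug 11, 2104 → Aug 11, 2105: 365 days.
Aug 11, 2105 → Aug 11, 2106: 365 days.
Aug 11, 2106 → Aug 11, 2107: 365 days.
Aug 11, 2107 → Aug 11, 2108: 366 days (Feb 29, 2108 is in that span).
Aug 11, 2108 → Aug 11, 2109: 365 days.
Aug 11, 2109 → Aug 11, 2110: 365 days.
Aug 11, 2110 → Aug 11, 2111: 365 days.
Aug 11, 2111 → Aug 11, 2112: 366 days (Feb 29, 2112 is in that span).
Aug 11, 2112 → Aug 11, 2113: 365 days.
Aug 11, 2113 → Aug 11, 2114: 365 days.
Aug 11, 2114 → Aug 11, 2115: 365 days.
Aug 11, 2115 → Aug 11, 2116: 366 days (Feb 29, 2116 is in that span).
Aug 11, 2116 → Sep 11, 2116: 31 days (August has 31).
Sep 11, 2116 → Oct 11, 2116: 30 days (September has 30).
Oct 11, 2116 → Nov 11, 2116: 31 days (October has 31).
Nov 11, 2116 → Dec 11, 2116: 30 days (November has 30).
Dec 11, 2116 → Jan 11, 2117: 31 days (December has 31).
Jan 11, 2117 → Jan 25, 2117: 14 days.
Total: 7837 days.

7837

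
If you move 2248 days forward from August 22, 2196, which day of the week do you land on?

Tuesday

Aug 22, 2196 is a Monday.
2248 mod 7 = 1, so 2248 days after a Monday is Monday + 1 = Tuesday.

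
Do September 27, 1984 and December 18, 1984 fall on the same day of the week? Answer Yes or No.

From Sep 27, 1984 to Dec 18, 1984 is 82 days.
82 mod 7 = 5, so they are different weekdays.
(Sep 27, 1984 is a Thursday; Dec 18, 1984 is a Tuesday.)

No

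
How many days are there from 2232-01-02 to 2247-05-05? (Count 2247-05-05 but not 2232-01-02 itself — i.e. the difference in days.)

5602

Jan 2, 2232 → Jan 2, 2233: 366 days (Feb 29, 2232 is in that span).
Jan 2, 2233 → Jan 2, 2234: 365 days.
Jan 2, 2234 → Jan 2, 2235: 365 days.
Jan 2, 2235 → Jan 2, 2236: 365 days.
Jan 2, 2236 → Jan 2, 2237: 366 days (Feb 29, 2236 is in that span).
Jan 2, 2237 → Jan 2, 2238: 365 days.
Jan 2, 2238 → Jan 2, 2239: 365 days.
Jan 2, 2239 → Jan 2, 2240: 365 days.
Jan 2, 2240 → Jan 2, 2241: 366 days (Feb 29, 2240 is in that span).
Jan 2, 2241 → Jan 2, 2242: 365 days.
Jan 2, 2242 → Jan 2, 2243: 365 days.
Jan 2, 2243 → Jan 2, 2244: 365 days.
Jan 2, 2244 → Jan 2, 2245: 366 days (Feb 29, 2244 is in that span).
Jan 2, 2245 → Jan 2, 2246: 365 days.
Jan 2, 2246 → Jan 2, 2247: 365 days.
Jan 2, 2247 → Feb 2, 2247: 31 days (January has 31).
Feb 2, 2247 → Mar 2, 2247: 28 days (February has 28).
Mar 2, 2247 → Apr 2, 2247: 31 days (March has 31).
Apr 2, 2247 → May 2, 2247: 30 days (April has 30).
May 2, 2247 → May 5, 2247: 3 days.
Total: 5602 days.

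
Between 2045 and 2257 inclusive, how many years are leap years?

51

Multiples of 4 in [2045,2257]: 53.
Of those, multiples of 100: 2 (not leap unless ÷400).
Multiples of 400: 0.
Leap years = 53 − 2 + 0 = 51.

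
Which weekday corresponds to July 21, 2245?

Monday

January 1, 2245 is a Wednesday.
Jan 1, 2245 → Feb 1, 2245: 31 days (January has 31).
Feb 1, 2245 → Mar 1, 2245: 28 days (February has 28).
Mar 1, 2245 → Apr 1, 2245: 31 days (March has 31).
Apr 1, 2245 → May 1, 2245: 30 days (April has 30).
May 1, 2245 → Jun 1, 2245: 31 days (May has 31).
Jun 1, 2245 → Jul 1, 2245: 30 days (June has 30).
Jul 1, 2245 → Jul 21, 2245: 20 days.
Total: 201 days.
201 mod 7 = 5, so Wednesday + 5 = Monday.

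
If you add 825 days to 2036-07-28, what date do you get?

+365 (one year) → Jul 28, 2037 (460 left).
+365 (one year) → Jul 28, 2038 (95 left).
Jul has 31 days: +4 → Aug 1, 2038 (91 left).
Aug has 31 days: +31 → Sep 1, 2038 (60 left).
Sep has 30 days: +30 → Oct 1, 2038 (30 left).
+30 → Oct 31, 2038.

October 31, 2038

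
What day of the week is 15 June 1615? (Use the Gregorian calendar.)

Monday

Doomsday rule: the anchor day for the 1600s is Tuesday. For year 15: 15÷12 = 1 r 3, and 3÷4 = 0, so 1+3+0 = 4.
Tuesday + 4 ≡ Saturday — that's 1615's doomsday.
In June the doomsday date is Jun 6.
Jun 15 is 9 days after Jun 6; 9 mod 7 = 2, so Saturday + 2 = Monday.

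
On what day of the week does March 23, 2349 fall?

Wednesday

Doomsday rule: the anchor day for the 2300s is Wednesday. For year 49: 49÷12 = 4 r 1, and 1÷4 = 0, so 4+1+0 = 5.
Wednesday + 5 ≡ Monday — that's 2349's doomsday.
In March the doomsday date is Mar 14.
Mar 23 is 9 days after Mar 14; 9 mod 7 = 2, so Monday + 2 = Wednesday.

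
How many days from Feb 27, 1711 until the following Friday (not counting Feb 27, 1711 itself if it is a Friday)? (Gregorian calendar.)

7

Feb 27, 1711 is a Friday.
From Friday to the next Friday is 7 days.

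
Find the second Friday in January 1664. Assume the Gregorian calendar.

January 1, 1664 is a Tuesday.
The first Friday is therefore January 4 (3 days later).
The second Friday is 4 + 1×7 = January 11.

January 11, 1664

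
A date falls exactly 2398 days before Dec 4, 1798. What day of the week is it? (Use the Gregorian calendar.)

Friday

First find the weekday of Dec 4, 1798. Doomsday rule: the anchor day for the 1700s is Sunday. For year 98: 98÷12 = 8 r 2, and 2÷4 = 0, so 8+2+0 = 10.
Sunday + 10 ≡ Wednesday — that's 1798's doomsday.
In December the doomsday date is Dec 12.
Dec 4 is 8 days before Dec 12; 8 mod 7 = 1, so Wednesday − 1 = Tuesday.
2398 mod 7 = 4, so 2398 days before a Tuesday is Tuesday − 4 = Friday.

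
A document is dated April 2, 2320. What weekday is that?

Friday

Doomsday rule: the anchor day for the 2300s is Wednesday. For year 20: 20÷12 = 1 r 8, and 8÷4 = 2, so 1+8+2 = 11.
Wednesday + 11 ≡ Sunday — that's 2320's doomsday.
In April the doomsday date is Apr 4.
Apr 2 is 2 days before Apr 4; 2 mod 7 = 2, so Sunday − 2 = Friday.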